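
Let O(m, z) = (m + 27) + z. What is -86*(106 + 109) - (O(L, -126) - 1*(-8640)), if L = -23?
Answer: -27008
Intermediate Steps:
O(m, z) = 27 + m + z (O(m, z) = (27 + m) + z = 27 + m + z)
-86*(106 + 109) - (O(L, -126) - 1*(-8640)) = -86*(106 + 109) - ((27 - 23 - 126) - 1*(-8640)) = -86*215 - (-122 + 8640) = -18490 - 1*8518 = -18490 - 8518 = -27008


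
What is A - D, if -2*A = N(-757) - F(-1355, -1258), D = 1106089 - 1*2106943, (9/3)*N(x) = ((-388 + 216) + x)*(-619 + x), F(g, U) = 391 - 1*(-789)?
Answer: 2365180/3 ≈ 7.8839e+5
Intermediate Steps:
F(g, U) = 1180 (F(g, U) = 391 + 789 = 1180)
N(x) = (-619 + x)*(-172 + x)/3 (N(x) = (((-388 + 216) + x)*(-619 + x))/3 = ((-172 + x)*(-619 + x))/3 = ((-619 + x)*(-172 + x))/3 = (-619 + x)*(-172 + x)/3)
D = -1000854 (D = 1106089 - 2106943 = -1000854)
A = -637382/3 (A = -((106468/3 - 791/3*(-757) + (⅓)*(-757)²) - 1*1180)/2 = -((106468/3 + 598787/3 + (⅓)*573049) - 1180)/2 = -((106468/3 + 598787/3 + 573049/3) - 1180)/2 = -(1278304/3 - 1180)/2 = -½*1274764/3 = -637382/3 ≈ -2.1246e+5)
A - D = -637382/3 - 1*(-1000854) = -637382/3 + 1000854 = 2365180/3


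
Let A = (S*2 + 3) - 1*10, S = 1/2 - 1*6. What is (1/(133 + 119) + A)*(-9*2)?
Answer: 4535/14 ≈ 323.93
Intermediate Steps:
S = -11/2 (S = 1/2 - 6 = -11/2 ≈ -5.5000)
A = -18 (A = (-11/2*2 + 3) - 1*10 = (-11 + 3) - 10 = -8 - 10 = -18)
(1/(133 + 119) + A)*(-9*2) = (1/(133 + 119) - 18)*(-9*2) = (1/252 - 18)*(-18) = -4535/252*(-18) = 4535/14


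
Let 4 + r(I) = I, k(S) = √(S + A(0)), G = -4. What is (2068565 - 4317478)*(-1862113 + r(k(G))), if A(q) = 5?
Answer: 4187736879908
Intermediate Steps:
k(S) = √(5 + S) (k(S) = √(S + 5) = √(5 + S))
r(I) = -4 + I
(2068565 - 4317478)*(-1862113 + r(k(G))) = (2068565 - 4317478)*(-1862113 + (-4 + √(5 - 4))) = -2248913*(-1862113 + (-4 + √1)) = -2248913*(-1862113 + (-4 + 1)) = -2248913*(-1862113 - 3) = -2248913*(-1862116) = 4187736879908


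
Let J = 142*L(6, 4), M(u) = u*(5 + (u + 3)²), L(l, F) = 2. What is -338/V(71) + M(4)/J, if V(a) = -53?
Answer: 26860/3763 ≈ 7.1379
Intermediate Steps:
M(u) = u*(5 + (3 + u)²)
J = 284 (J = 142*2 = 284)
-338/V(71) + M(4)/J = -338/(-53) + (4*(5 + (3 + 4)²))/284 = -338*(-1/53) + (4*(5 + 7²))*(1/284) = 338/53 + (4*(5 + 49))*(1/284) = 338/53 + (4*54)*(1/284) = 338/53 + 216*(1/284) = 338/53 + 54/71 = 26860/3763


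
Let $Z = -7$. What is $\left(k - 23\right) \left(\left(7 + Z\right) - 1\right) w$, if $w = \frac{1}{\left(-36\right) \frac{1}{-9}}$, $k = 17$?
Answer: $\frac{3}{2} \approx 1.5$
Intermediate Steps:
$w = \frac{1}{4}$ ($w = \frac{1}{\left(-36\right) \left(- \frac{1}{9}\right)} = \frac{1}{4} \approx 0.25$)
$\left(k - 23\right) \left(\left(7 + Z\right) - 1\right) w = \left(17 - 23\right) \left(\left(7 - 7\right) - 1\right) \frac{1}{4} = - 6 \left(0 - 1\right) \frac{1}{4} = \left(-6\right) \left(-1\right) \frac{1}{4} = 6 \cdot \frac{1}{4} = \frac{3}{2}$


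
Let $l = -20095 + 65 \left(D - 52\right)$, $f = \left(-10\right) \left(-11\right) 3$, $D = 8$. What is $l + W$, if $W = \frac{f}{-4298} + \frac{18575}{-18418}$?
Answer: $- \frac{908608329955}{39580282} \approx -22956.0$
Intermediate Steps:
$f = 330$ ($f = 110 \cdot 3 = 330$)
$l = -22955$ ($l = -20095 + 65 \left(8 - 52\right) = -20095 + 65 \left(-44\right) = -20095 - 2860 = -22955$)
$W = - \frac{42956645}{39580282}$ ($W = \frac{330}{-4298} + \frac{18575}{-18418} = 330 \left(- \frac{1}{4298}\right) + 18575 \left(- \frac{1}{18418}\right) = - \frac{165}{2149} - \frac{18575}{18418} = - \frac{42956645}{39580282} \approx -1.0853$)
$l + W = -22955 - \frac{42956645}{39580282} = - \frac{908608329955}{39580282}$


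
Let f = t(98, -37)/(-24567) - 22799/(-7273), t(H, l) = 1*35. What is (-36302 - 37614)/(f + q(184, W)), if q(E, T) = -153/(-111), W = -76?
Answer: -69808427342796/4260979861 ≈ -16383.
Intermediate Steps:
t(H, l) = 35
q(E, T) = 51/37 (q(E, T) = -153*(-1/111) = 51/37)
f = 79978354/25525113 (f = 35/(-24567) - 22799/(-7273) = 35*(-1/24567) - 22799*(-1/7273) = -35/24567 + 3257/1039 = 79978354/25525113 ≈ 3.1333)
(-36302 - 37614)/(f + q(184, W)) = (-36302 - 37614)/(79978354/25525113 + 51/37) = -73916/4260979861/944429181 = -73916*944429181/4260979861 = -69808427342796/4260979861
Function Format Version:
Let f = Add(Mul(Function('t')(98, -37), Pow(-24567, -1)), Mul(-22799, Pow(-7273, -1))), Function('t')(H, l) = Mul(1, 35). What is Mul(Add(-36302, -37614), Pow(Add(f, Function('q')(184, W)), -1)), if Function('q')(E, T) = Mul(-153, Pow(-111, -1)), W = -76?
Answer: Rational(-69808427342796, 4260979861) ≈ -16383.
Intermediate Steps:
Function('t')(H, l) = 35
Function('q')(E, T) = Rational(51, 37) (Function('q')(E, T) = Mul(-153, Rational(-1, 111)) = Rational(51, 37))
f = Rational(79978354, 25525113) (f = Add(Mul(35, Pow(-24567, -1)), Mul(-22799, Pow(-7273, -1))) = Add(Mul(35, Rational(-1, 24567)), Mul(-22799, Rational(-1, 7273))) = Add(Rational(-35, 24567), Rational(3257, 1039)) = Rational(79978354, 25525113) ≈ 3.1333)
Mul(Add(-36302, -37614), Pow(Add(f, Function('q')(184, W)), -1)) = Mul(Add(-36302, -37614), Pow(Add(Rational(79978354, 25525113), Rational(51, 37)), -1)) = Mul(-73916, Pow(Rational(4260979861, 944429181), -1)) = Mul(-73916, Rational(944429181, 4260979861)) = Rational(-69808427342796, 4260979861)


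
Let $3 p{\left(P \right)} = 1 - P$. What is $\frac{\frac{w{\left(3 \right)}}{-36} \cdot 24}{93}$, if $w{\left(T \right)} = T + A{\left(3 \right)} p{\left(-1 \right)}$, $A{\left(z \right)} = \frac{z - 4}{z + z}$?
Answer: $- \frac{52}{2511} \approx -0.020709$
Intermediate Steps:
$p{\left(P \right)} = \frac{1}{3} - \frac{P}{3}$ ($p{\left(P \right)} = \frac{1 - P}{3} = \frac{1}{3} - \frac{P}{3}$)
$A{\left(z \right)} = \frac{-4 + z}{2 z}$
$w{\left(T \right)} = - \frac{1}{9} + T$ ($w{\left(T \right)} = T + \frac{-4 + 3}{2 \cdot 3} \left(\frac{1}{3} - - \frac{1}{3}\right) = T + \frac{1}{2} \cdot \frac{1}{3} \left(-1\right) \left(\frac{1}{3} + \frac{1}{3}\right) = T - \frac{1}{9} = - \frac{1}{9} + T$)
$\frac{\frac{w{\left(3 \right)}}{-36} \cdot 24}{93} = \frac{\frac{- \frac{1}{9} + 3}{-36} \cdot 24}{93} = \frac{26}{9} \left(- \frac{1}{36}\right) 24 \cdot \frac{1}{93} = \left(- \frac{13}{162}\right) 24 \cdot \frac{1}{93} = \left(- \frac{52}{27}\right) \frac{1}{93} = - \frac{52}{2511}$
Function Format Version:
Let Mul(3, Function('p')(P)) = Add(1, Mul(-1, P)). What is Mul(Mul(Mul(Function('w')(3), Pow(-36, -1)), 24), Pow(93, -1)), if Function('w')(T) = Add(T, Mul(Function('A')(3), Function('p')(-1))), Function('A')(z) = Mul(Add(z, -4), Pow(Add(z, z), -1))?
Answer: Rational(-52, 2511) ≈ -0.020709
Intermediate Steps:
Function('p')(P) = Add(Rational(1, 3), Mul(Rational(-1, 3), P)) (Function('p')(P) = Mul(Rational(1, 3), Add(1, Mul(-1, P))) = Add(Rational(1, 3), Mul(Rational(-1, 3), P)))
Function('A')(z) = Mul(Rational(1, 2), Pow(z, -1), Add(-4, z)) (Function('A')(z) = Mul(Add(-4, z), Pow(Mul(2, z), -1)) = Mul(Add(-4, z), Mul(Rational(1, 2), Pow(z, -1))) = Mul(Rational(1, 2), Pow(z, -1), Add(-4, z)))
Function('w')(T) = Add(Rational(-1, 9), T) (Function('w')(T) = Add(T, Mul(Mul(Rational(1, 2), Pow(3, -1), Add(-4, 3)), Add(Rational(1, 3), Mul(Rational(-1, 3), -1)))) = Add(T, Mul(Mul(Rational(1, 2), Rational(1, 3), -1), Add(Rational(1, 3), Rational(1, 3)))) = Add(T, Mul(Rational(-1, 6), Rational(2, 3))) = Add(T, Rational(-1, 9)) = Add(Rational(-1, 9), T))
Mul(Mul(Mul(Function('w')(3), Pow(-36, -1)), 24), Pow(93, -1)) = Mul(Mul(Mul(Add(Rational(-1, 9), 3), Pow(-36, -1)), 24), Pow(93, -1)) = Mul(Mul(Mul(Rational(26, 9), Rational(-1, 36)), 24), Rational(1, 93)) = Mul(Mul(Rational(-13, 162), 24), Rational(1, 93)) = Mul(Rational(-52, 27), Rational(1, 93)) = Rational(-52, 2511)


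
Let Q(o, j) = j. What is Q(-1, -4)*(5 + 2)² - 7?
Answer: -203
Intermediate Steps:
Q(-1, -4)*(5 + 2)² - 7 = -4*(5 + 2)² - 7 = -4*7² - 7 = -4*49 - 7 = -196 - 7 = -203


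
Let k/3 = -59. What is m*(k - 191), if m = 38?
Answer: -13984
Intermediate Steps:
k = -177 (k = 3*(-59) = -177)
m*(k - 191) = 38*(-177 - 191) = 38*(-368) = -13984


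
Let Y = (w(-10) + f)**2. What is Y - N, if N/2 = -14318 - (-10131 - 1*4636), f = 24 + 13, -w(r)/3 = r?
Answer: 3591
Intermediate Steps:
w(r) = -3*r
f = 37
Y = 4489 (Y = (-3*(-10) + 37)**2 = (30 + 37)**2 = 67**2 = 4489)
N = 898 (N = 2*(-14318 - (-10131 - 1*4636)) = 2*(-14318 - (-10131 - 4636)) = 2*(-14318 - 1*(-14767)) = 2*(-14318 + 14767) = 2*449 = 898)
Y - N = 4489 - 1*898 = 4489 - 898 = 3591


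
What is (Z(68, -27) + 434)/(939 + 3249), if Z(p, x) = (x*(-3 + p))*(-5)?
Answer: 9209/4188 ≈ 2.1989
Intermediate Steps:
Z(p, x) = -5*x*(-3 + p)
(Z(68, -27) + 434)/(939 + 3249) = (5*(-27)*(3 - 1*68) + 434)/(939 + 3249) = (5*(-27)*(3 - 68) + 434)/4188 = (5*(-27)*(-65) + 434)*(1/4188) = (8775 + 434)*(1/4188) = 9209*(1/4188) = 9209/4188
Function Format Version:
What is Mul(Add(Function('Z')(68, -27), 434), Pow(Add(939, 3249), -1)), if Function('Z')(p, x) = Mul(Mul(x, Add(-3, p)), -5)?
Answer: Rational(9209, 4188) ≈ 2.1989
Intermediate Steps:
Function('Z')(p, x) = Mul(-5, x, Add(-3, p))
Mul(Add(Function('Z')(68, -27), 434), Pow(Add(939, 3249), -1)) = Mul(Add(Mul(5, -27, Add(3, Mul(-1, 68))), 434), Pow(Add(939, 3249), -1)) = Mul(Add(Mul(5, -27, Add(3, -68)), 434), Pow(4188, -1)) = Mul(Add(Mul(5, -27, -65), 434), Rational(1, 4188)) = Mul(Add(8775, 434), Rational(1, 4188)) = Mul(9209, Rational(1, 4188)) = Rational(9209, 4188)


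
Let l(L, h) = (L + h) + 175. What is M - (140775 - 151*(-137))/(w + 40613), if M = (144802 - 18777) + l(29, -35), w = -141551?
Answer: 6368965717/50469 ≈ 1.2620e+5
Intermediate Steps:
l(L, h) = 175 + L + h
M = 126194 (M = (144802 - 18777) + (175 + 29 - 35) = 126025 + 169 = 126194)
M - (140775 - 151*(-137))/(w + 40613) = 126194 - (140775 - 151*(-137))/(-141551 + 40613) = 126194 - (140775 + 20687)/(-100938) = 126194 - 161462*(-1)/100938 = 126194 - 1*(-80731/50469) = 126194 + 80731/50469 = 6368965717/50469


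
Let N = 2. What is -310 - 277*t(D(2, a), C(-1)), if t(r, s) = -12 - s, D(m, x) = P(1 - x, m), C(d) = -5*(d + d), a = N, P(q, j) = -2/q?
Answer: 5784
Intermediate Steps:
a = 2
C(d) = -10*d
D(m, x) = -2/(1 - x)
-310 - 277*t(D(2, a), C(-1)) = -310 - 277*(-12 - (-10)*(-1)) = -310 - 277*(-12 - 1*10) = -310 - 277*(-12 - 10) = -310 - 277*(-22) = -310 + 6094 = 5784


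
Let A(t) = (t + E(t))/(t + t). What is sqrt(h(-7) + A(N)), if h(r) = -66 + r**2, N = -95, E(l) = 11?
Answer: 11*I*sqrt(1235)/95 ≈ 4.0691*I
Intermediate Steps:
A(t) = (11 + t)/(2*t) (A(t) = (t + 11)/(t + t) = (11 + t)/((2*t)) = (11 + t)*(1/(2*t)) = (11 + t)/(2*t))
sqrt(h(-7) + A(N)) = sqrt((-66 + (-7)**2) + (1/2)*(11 - 95)/(-95)) = sqrt((-66 + 49) + (1/2)*(-1/95)*(-84)) = sqrt(-17 + 42/95) = sqrt(-1573/95) = 11*I*sqrt(1235)/95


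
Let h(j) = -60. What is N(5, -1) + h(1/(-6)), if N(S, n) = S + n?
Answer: -56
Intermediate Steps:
N(5, -1) + h(1/(-6)) = (5 - 1) - 60 = 4 - 60 = -56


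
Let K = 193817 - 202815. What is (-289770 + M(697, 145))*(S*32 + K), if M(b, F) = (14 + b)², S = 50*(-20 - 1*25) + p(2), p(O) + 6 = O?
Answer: -17503015626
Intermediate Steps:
K = -8998
p(O) = -6 + O
S = -2254 (S = 50*(-20 - 1*25) + (-6 + 2) = 50*(-20 - 25) - 4 = 50*(-45) - 4 = -2250 - 4 = -2254)
(-289770 + M(697, 145))*(S*32 + K) = (-289770 + (14 + 697)²)*(-2254*32 - 8998) = (-289770 + 711²)*(-72128 - 8998) = (-289770 + 505521)*(-81126) = 215751*(-81126) = -17503015626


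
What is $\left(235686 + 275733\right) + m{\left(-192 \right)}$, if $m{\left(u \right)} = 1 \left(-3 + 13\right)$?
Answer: $511429$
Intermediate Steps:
$m{\left(u \right)} = 10$ ($m{\left(u \right)} = 1 \cdot 10 = 10$)
$\left(235686 + 275733\right) + m{\left(-192 \right)} = \left(235686 + 275733\right) + 10 = 511419 + 10 = 511429$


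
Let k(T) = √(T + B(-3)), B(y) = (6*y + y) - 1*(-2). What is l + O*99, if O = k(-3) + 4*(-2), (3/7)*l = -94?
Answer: -3034/3 + 99*I*√22 ≈ -1011.3 + 464.35*I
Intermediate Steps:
l = -658/3 (l = (7/3)*(-94) = -658/3 ≈ -219.33)
B(y) = 2 + 7*y (B(y) = 7*y + 2 = 2 + 7*y)
k(T) = √(-19 + T) (k(T) = √(T + (2 + 7*(-3))) = √(T + (2 - 21)) = √(T - 19) = √(-19 + T))
O = -8 + I*√22 (O = √(-19 - 3) + 4*(-2) = √(-22) - 8 = I*√22 - 8 = -8 + I*√22 ≈ -8.0 + 4.6904*I)
l + O*99 = -658/3 + (-8 + I*√22)*99 = -658/3 + (-792 + 99*I*√22) = -3034/3 + 99*I*√22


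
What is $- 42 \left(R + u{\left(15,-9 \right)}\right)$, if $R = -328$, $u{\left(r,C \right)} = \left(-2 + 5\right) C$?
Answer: $14910$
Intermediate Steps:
$u{\left(r,C \right)} = 3 C$
$- 42 \left(R + u{\left(15,-9 \right)}\right) = - 42 \left(-328 + 3 \left(-9\right)\right) = - 42 \left(-328 - 27\right) = \left(-42\right) \left(-355\right) = 14910$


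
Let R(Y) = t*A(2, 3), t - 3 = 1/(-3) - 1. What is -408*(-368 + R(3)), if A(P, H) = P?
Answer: 148784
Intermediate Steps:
t = 5/3 (t = 3 + (1/(-3) - 1) = 3 + (-⅓ - 1) = 3 - 4/3 = 5/3 ≈ 1.6667)
R(Y) = 10/3 (R(Y) = (5/3)*2 = 10/3)
-408*(-368 + R(3)) = -408*(-368 + 10/3) = -408*(-1094/3) = 148784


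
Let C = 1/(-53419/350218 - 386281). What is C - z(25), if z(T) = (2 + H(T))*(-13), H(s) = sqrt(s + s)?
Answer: 3517347579384/135282612677 + 65*sqrt(2) ≈ 117.92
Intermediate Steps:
H(s) = sqrt(2)*sqrt(s) (H(s) = sqrt(2*s) = sqrt(2)*sqrt(s))
C = -350218/135282612677 (C = 1/(-53419*1/350218 - 386281) = 1/(-53419/350218 - 386281) = 1/(-135282612677/350218) = -350218/135282612677 ≈ -2.5888e-6)
z(T) = -26 - 13*sqrt(2)*sqrt(T) (z(T) = (2 + sqrt(2)*sqrt(T))*(-13) = -26 - 13*sqrt(2)*sqrt(T))
C - z(25) = -350218/135282612677 - (-26 - 13*sqrt(2)*sqrt(25)) = -350218/135282612677 - (-26 - 13*sqrt(2)*5) = -350218/135282612677 - (-26 - 65*sqrt(2)) = -350218/135282612677 + (26 + 65*sqrt(2)) = 3517347579384/135282612677 + 65*sqrt(2)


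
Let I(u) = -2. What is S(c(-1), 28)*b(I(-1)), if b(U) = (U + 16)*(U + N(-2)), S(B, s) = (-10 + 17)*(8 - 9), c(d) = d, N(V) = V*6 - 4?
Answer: 1764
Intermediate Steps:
N(V) = -4 + 6*V (N(V) = 6*V - 4 = -4 + 6*V)
S(B, s) = -7 (S(B, s) = 7*(-1) = -7)
b(U) = (-16 + U)*(16 + U) (b(U) = (U + 16)*(U + (-4 + 6*(-2))) = (16 + U)*(U + (-4 - 12)) = (16 + U)*(U - 16) = (16 + U)*(-16 + U) = (-16 + U)*(16 + U))
S(c(-1), 28)*b(I(-1)) = -7*(-256 + (-2)²) = -7*(-256 + 4) = -7*(-252) = 1764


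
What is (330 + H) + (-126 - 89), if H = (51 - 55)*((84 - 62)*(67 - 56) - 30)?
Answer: -733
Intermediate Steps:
H = -848 (H = -4*(22*11 - 30) = -4*(242 - 30) = -4*212 = -848)
(330 + H) + (-126 - 89) = (330 - 848) + (-126 - 89) = -518 - 215 = -733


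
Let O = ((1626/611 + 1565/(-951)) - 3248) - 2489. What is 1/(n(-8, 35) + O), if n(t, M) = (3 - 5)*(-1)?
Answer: -581061/3331794724 ≈ -0.00017440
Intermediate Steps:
n(t, M) = 2 (n(t, M) = -2*(-1) = 2)
O = -3332956846/581061 (O = ((1626*(1/611) + 1565*(-1/951)) - 3248) - 2489 = ((1626/611 - 1565/951) - 3248) - 2489 = (590111/581061 - 3248) - 2489 = -1886696017/581061 - 2489 = -3332956846/581061 ≈ -5736.0)
1/(n(-8, 35) + O) = 1/(2 - 3332956846/581061) = 1/(-3331794724/581061) = -581061/3331794724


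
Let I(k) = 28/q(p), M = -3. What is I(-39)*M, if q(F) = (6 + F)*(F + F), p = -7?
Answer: -6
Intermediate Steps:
q(F) = 2*F*(6 + F) (q(F) = (6 + F)*(2*F) = 2*F*(6 + F))
I(k) = 2 (I(k) = 28/((2*(-7)*(6 - 7))) = 28/((2*(-7)*(-1))) = 28/14 = 28*(1/14) = 2)
I(-39)*M = 2*(-3) = -6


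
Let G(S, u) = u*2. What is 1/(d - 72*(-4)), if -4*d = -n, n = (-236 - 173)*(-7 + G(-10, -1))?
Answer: 4/4833 ≈ 0.00082764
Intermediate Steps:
G(S, u) = 2*u
n = 3681 (n = (-236 - 173)*(-7 + 2*(-1)) = -409*(-7 - 2) = -409*(-9) = 3681)
d = 3681/4 (d = -(-1)*3681/4 = -1/4*(-3681) = 3681/4 ≈ 920.25)
1/(d - 72*(-4)) = 1/(3681/4 - 72*(-4)) = 1/(3681/4 + 288) = 1/(4833/4) = 4/4833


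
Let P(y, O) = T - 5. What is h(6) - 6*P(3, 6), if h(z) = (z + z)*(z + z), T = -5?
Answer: 204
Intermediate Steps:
P(y, O) = -10 (P(y, O) = -5 - 5 = -10)
h(z) = 4*z² (h(z) = (2*z)*(2*z) = 4*z²)
h(6) - 6*P(3, 6) = 4*6² - 6*(-10) = 4*36 + 60 = 144 + 60 = 204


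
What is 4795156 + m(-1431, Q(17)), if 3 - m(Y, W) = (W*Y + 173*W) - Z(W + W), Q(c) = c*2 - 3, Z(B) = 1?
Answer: 4834158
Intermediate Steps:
Q(c) = -3 + 2*c (Q(c) = 2*c - 3 = -3 + 2*c)
m(Y, W) = 4 - 173*W - W*Y (m(Y, W) = 3 - ((W*Y + 173*W) - 1*1) = 3 - ((173*W + W*Y) - 1) = 3 - (-1 + 173*W + W*Y) = 3 + (1 - 173*W - W*Y) = 4 - 173*W - W*Y)
4795156 + m(-1431, Q(17)) = 4795156 + (4 - 173*(-3 + 2*17) - 1*(-3 + 2*17)*(-1431)) = 4795156 + (4 - 173*(-3 + 34) - 1*(-3 + 34)*(-1431)) = 4795156 + (4 - 173*31 - 1*31*(-1431)) = 4795156 + (4 - 5363 + 44361) = 4795156 + 39002 = 4834158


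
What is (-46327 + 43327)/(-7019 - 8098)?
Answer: 1000/5039 ≈ 0.19845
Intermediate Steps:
(-46327 + 43327)/(-7019 - 8098) = -3000/(-15117) = -3000*(-1/15117) = 1000/5039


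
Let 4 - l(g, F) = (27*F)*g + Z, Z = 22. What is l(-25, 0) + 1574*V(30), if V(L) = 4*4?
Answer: 25166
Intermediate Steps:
V(L) = 16
l(g, F) = -18 - 27*F*g (l(g, F) = 4 - ((27*F)*g + 22) = 4 - (27*F*g + 22) = 4 - (22 + 27*F*g) = 4 + (-22 - 27*F*g) = -18 - 27*F*g)
l(-25, 0) + 1574*V(30) = (-18 - 27*0*(-25)) + 1574*16 = (-18 + 0) + 25184 = -18 + 25184 = 25166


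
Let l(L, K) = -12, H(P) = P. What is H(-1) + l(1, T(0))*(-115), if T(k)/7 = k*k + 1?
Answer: 1379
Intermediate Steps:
T(k) = 7 + 7*k**2 (T(k) = 7*(k*k + 1) = 7*(k**2 + 1) = 7*(1 + k**2) = 7 + 7*k**2)
H(-1) + l(1, T(0))*(-115) = -1 - 12*(-115) = -1 + 1380 = 1379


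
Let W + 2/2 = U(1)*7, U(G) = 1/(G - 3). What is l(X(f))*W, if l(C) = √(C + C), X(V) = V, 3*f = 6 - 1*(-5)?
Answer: -3*√66/2 ≈ -12.186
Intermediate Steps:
f = 11/3 (f = (6 - 1*(-5))/3 = (6 + 5)/3 = (⅓)*11 = 11/3 ≈ 3.6667)
U(G) = 1/(-3 + G)
W = -9/2 (W = -1 + 7/(-3 + 1) = -1 + 7/(-2) = -1 - ½*7 = -1 - 7/2 = -9/2 ≈ -4.5000)
l(C) = √2*√C (l(C) = √(2*C) = √2*√C)
l(X(f))*W = (√2*√(11/3))*(-9/2) = (√2*(√33/3))*(-9/2) = (√66/3)*(-9/2) = -3*√66/2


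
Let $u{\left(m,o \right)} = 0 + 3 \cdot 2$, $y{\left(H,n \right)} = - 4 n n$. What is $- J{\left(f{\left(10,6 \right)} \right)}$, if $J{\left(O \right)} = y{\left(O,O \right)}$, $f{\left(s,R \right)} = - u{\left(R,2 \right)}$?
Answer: $144$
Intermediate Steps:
$y{\left(H,n \right)} = - 4 n^{2}$
$u{\left(m,o \right)} = 6$ ($u{\left(m,o \right)} = 0 + 6 = 6$)
$f{\left(s,R \right)} = -6$ ($f{\left(s,R \right)} = \left(-1\right) 6 = -6$)
$J{\left(O \right)} = - 4 O^{2}$
$- J{\left(f{\left(10,6 \right)} \right)} = - \left(-4\right) \left(-6\right)^{2} = - \left(-4\right) 36 = \left(-1\right) \left(-144\right) = 144$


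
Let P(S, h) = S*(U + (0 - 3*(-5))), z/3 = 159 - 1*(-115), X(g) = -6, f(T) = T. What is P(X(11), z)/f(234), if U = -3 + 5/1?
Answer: -17/39 ≈ -0.43590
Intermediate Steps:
U = 2 (U = -3 + 5*1 = -3 + 5 = 2)
z = 822 (z = 3*(159 - 1*(-115)) = 3*(159 + 115) = 3*274 = 822)
P(S, h) = 17*S (P(S, h) = S*(2 + (0 - 3*(-5))) = S*(2 + (0 + 15)) = S*(2 + 15) = S*17 = 17*S)
P(X(11), z)/f(234) = (17*(-6))/234 = -102*1/234 = -17/39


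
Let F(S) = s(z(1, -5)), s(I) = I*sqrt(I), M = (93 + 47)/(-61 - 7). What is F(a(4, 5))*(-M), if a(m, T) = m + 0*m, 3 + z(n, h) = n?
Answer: -70*I*sqrt(2)/17 ≈ -5.8232*I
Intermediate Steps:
z(n, h) = -3 + n
M = -35/17 (M = 140/(-68) = 140*(-1/68) = -35/17 ≈ -2.0588)
s(I) = I**(3/2)
a(m, T) = m (a(m, T) = m + 0 = m)
F(S) = -2*I*sqrt(2) (F(S) = (-3 + 1)**(3/2) = (-2)**(3/2) = -2*I*sqrt(2))
F(a(4, 5))*(-M) = (-2*I*sqrt(2))*(-1*(-35/17)) = -2*I*sqrt(2)*(35/17) = -70*I*sqrt(2)/17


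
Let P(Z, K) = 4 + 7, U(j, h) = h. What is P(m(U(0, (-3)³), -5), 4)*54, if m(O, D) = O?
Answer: 594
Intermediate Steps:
P(Z, K) = 11
P(m(U(0, (-3)³), -5), 4)*54 = 11*54 = 594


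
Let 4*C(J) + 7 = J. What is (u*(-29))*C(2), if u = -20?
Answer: -725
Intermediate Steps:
C(J) = -7/4 + J/4
(u*(-29))*C(2) = (-20*(-29))*(-7/4 + (¼)*2) = 580*(-7/4 + ½) = 580*(-5/4) = -725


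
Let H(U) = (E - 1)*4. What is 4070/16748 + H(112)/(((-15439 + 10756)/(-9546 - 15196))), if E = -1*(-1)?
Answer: 2035/8374 ≈ 0.24301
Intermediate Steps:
E = 1
H(U) = 0 (H(U) = (1 - 1)*4 = 0*4 = 0)
4070/16748 + H(112)/(((-15439 + 10756)/(-9546 - 15196))) = 4070/16748 + 0/(((-15439 + 10756)/(-9546 - 15196))) = 4070*(1/16748) + 0/((-4683/(-24742))) = 2035/8374 + 0/((-4683*(-1/24742))) = 2035/8374 + 0/(4683/24742) = 2035/8374 + 0*(24742/4683) = 2035/8374 + 0 = 2035/8374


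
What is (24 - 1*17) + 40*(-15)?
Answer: -593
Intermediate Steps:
(24 - 1*17) + 40*(-15) = (24 - 17) - 600 = 7 - 600 = -593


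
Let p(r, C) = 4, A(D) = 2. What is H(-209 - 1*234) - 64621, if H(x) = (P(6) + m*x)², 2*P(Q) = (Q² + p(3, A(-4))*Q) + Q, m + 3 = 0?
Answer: 1790423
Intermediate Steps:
m = -3 (m = -3 + 0 = -3)
P(Q) = Q²/2 + 5*Q/2 (P(Q) = ((Q² + 4*Q) + Q)/2 = (Q² + 5*Q)/2 = Q²/2 + 5*Q/2)
H(x) = (33 - 3*x)² (H(x) = ((½)*6*(5 + 6) - 3*x)² = ((½)*6*11 - 3*x)² = (33 - 3*x)²)
H(-209 - 1*234) - 64621 = 9*(-11 + (-209 - 1*234))² - 64621 = 9*(-11 + (-209 - 234))² - 64621 = 9*(-11 - 443)² - 64621 = 9*(-454)² - 64621 = 9*206116 - 64621 = 1855044 - 64621 = 1790423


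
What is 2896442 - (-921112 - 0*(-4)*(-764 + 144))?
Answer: 3817554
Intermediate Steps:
2896442 - (-921112 - 0*(-4)*(-764 + 144)) = 2896442 - (-921112 - 0*(-620)) = 2896442 - (-921112 - 1*0) = 2896442 - (-921112 + 0) = 2896442 - 1*(-921112) = 2896442 + 921112 = 3817554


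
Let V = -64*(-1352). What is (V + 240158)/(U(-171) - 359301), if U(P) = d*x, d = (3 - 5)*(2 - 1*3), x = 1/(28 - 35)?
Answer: -2286802/2515109 ≈ -0.90923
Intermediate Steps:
V = 86528
x = -⅐ (x = 1/(-7) = -⅐ ≈ -0.14286)
d = 2 (d = -2*(2 - 3) = -2*(-1) = 2)
U(P) = -2/7 (U(P) = 2*(-⅐) = -2/7)
(V + 240158)/(U(-171) - 359301) = (86528 + 240158)/(-2/7 - 359301) = 326686/(-2515109/7) = 326686*(-7/2515109) = -2286802/2515109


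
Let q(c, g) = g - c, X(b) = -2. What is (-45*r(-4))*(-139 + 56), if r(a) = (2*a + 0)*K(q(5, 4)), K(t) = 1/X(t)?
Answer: 14940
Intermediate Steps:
K(t) = -1/2 (K(t) = 1/(-2) = -1/2)
r(a) = -a (r(a) = (2*a + 0)*(-1/2) = (2*a)*(-1/2) = -a)
(-45*r(-4))*(-139 + 56) = (-45*(-1*(-4)))*(-139 + 56) = -45*4*(-83) = -1*180*(-83) = -180*(-83) = 14940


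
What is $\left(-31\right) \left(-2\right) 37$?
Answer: $2294$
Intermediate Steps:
$\left(-31\right) \left(-2\right) 37 = 62 \cdot 37 = 2294$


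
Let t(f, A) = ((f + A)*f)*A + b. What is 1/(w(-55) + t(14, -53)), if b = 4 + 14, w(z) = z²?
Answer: 1/31981 ≈ 3.1269e-5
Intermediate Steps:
b = 18
t(f, A) = 18 + A*f*(A + f) (t(f, A) = ((f + A)*f)*A + 18 = ((A + f)*f)*A + 18 = (f*(A + f))*A + 18 = A*f*(A + f) + 18 = 18 + A*f*(A + f))
1/(w(-55) + t(14, -53)) = 1/((-55)² + (18 - 53*14² + 14*(-53)²)) = 1/(3025 + (18 - 53*196 + 14*2809)) = 1/(3025 + (18 - 10388 + 39326)) = 1/(3025 + 28956) = 1/31981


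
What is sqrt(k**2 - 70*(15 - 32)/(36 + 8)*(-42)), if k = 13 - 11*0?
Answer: 2*I*sqrt(29249)/11 ≈ 31.095*I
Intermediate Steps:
k = 13 (k = 13 + 0 = 13)
sqrt(k**2 - 70*(15 - 32)/(36 + 8)*(-42)) = sqrt(13**2 - 70*(15 - 32)/(36 + 8)*(-42)) = sqrt(169 - (-1190)/44*(-42)) = sqrt(169 - 70*(-17/44)*(-42)) = sqrt(169 + (595/22)*(-42)) = sqrt(169 - 12495/11) = sqrt(-10636/11) = 2*I*sqrt(29249)/11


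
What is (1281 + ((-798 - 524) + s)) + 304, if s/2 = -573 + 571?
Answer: 259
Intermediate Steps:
s = -4 (s = 2*(-573 + 571) = 2*(-2) = -4)
(1281 + ((-798 - 524) + s)) + 304 = (1281 + ((-798 - 524) - 4)) + 304 = (1281 + (-1322 - 4)) + 304 = (1281 - 1326) + 304 = -45 + 304 = 259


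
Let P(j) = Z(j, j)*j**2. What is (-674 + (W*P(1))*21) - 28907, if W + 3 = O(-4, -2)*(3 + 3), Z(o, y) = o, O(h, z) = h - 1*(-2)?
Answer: -29896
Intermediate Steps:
O(h, z) = 2 + h (O(h, z) = h + 2 = 2 + h)
W = -15 (W = -3 + (2 - 4)*(3 + 3) = -3 - 2*6 = -3 - 12 = -15)
P(j) = j**3 (P(j) = j*j**2 = j**3)
(-674 + (W*P(1))*21) - 28907 = (-674 - 15*1**3*21) - 28907 = (-674 - 15*1*21) - 28907 = (-674 - 15*21) - 28907 = (-674 - 315) - 28907 = -989 - 28907 = -29896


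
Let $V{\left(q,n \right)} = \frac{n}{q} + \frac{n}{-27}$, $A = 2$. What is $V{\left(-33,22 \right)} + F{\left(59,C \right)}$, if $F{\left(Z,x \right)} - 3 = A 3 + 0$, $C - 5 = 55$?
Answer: $\frac{203}{27} \approx 7.5185$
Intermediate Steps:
$V{\left(q,n \right)} = - \frac{n}{27} + \frac{n}{q}$ ($V{\left(q,n \right)} = \frac{n}{q} + n \left(- \frac{1}{27}\right) = \frac{n}{q} - \frac{n}{27} = - \frac{n}{27} + \frac{n}{q}$)
$C = 60$ ($C = 5 + 55 = 60$)
$F{\left(Z,x \right)} = 9$ ($F{\left(Z,x \right)} = 3 + \left(2 \cdot 3 + 0\right) = 3 + \left(6 + 0\right) = 3 + 6 = 9$)
$V{\left(-33,22 \right)} + F{\left(59,C \right)} = \left(\left(- \frac{1}{27}\right) 22 + \frac{22}{-33}\right) + 9 = \left(- \frac{22}{27} + 22 \left(- \frac{1}{33}\right)\right) + 9 = \left(- \frac{22}{27} - \frac{2}{3}\right) + 9 = - \frac{40}{27} + 9 = \frac{203}{27}$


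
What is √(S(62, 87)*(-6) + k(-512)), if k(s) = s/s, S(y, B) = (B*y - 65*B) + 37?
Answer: √1345 ≈ 36.674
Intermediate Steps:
S(y, B) = 37 - 65*B + B*y (S(y, B) = (-65*B + B*y) + 37 = 37 - 65*B + B*y)
k(s) = 1
√(S(62, 87)*(-6) + k(-512)) = √((37 - 65*87 + 87*62)*(-6) + 1) = √((37 - 5655 + 5394)*(-6) + 1) = √(-224*(-6) + 1) = √(1344 + 1) = √1345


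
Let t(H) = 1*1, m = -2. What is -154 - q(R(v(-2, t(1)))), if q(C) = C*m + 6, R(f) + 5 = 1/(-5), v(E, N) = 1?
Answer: -852/5 ≈ -170.40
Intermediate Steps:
t(H) = 1
R(f) = -26/5 (R(f) = -5 + 1/(-5) = -5 - 1/5 = -26/5)
q(C) = 6 - 2*C (q(C) = C*(-2) + 6 = -2*C + 6 = 6 - 2*C)
-154 - q(R(v(-2, t(1)))) = -154 - (6 - 2*(-26/5)) = -154 - (6 + 52/5) = -154 - 1*82/5 = -154 - 82/5 = -852/5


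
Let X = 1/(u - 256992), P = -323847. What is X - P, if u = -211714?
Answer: 151789031981/468706 ≈ 3.2385e+5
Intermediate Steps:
X = -1/468706 (X = 1/(-211714 - 256992) = 1/(-468706) = -1/468706 ≈ -2.1335e-6)
X - P = -1/468706 - 1*(-323847) = -1/468706 + 323847 = 151789031981/468706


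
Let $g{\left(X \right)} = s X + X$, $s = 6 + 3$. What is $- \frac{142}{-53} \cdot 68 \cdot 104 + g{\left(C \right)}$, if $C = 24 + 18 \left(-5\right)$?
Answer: $\frac{969244}{53} \approx 18288.0$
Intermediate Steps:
$s = 9$
$C = -66$ ($C = 24 - 90 = -66$)
$g{\left(X \right)} = 10 X$ ($g{\left(X \right)} = 9 X + X = 10 X$)
$- \frac{142}{-53} \cdot 68 \cdot 104 + g{\left(C \right)} = - \frac{142}{-53} \cdot 68 \cdot 104 + 10 \left(-66\right) = \left(-142\right) \left(- \frac{1}{53}\right) 68 \cdot 104 - 660 = \frac{142}{53} \cdot 68 \cdot 104 - 660 = \frac{9656}{53} \cdot 104 - 660 = \frac{1004224}{53} - 660 = \frac{969244}{53}$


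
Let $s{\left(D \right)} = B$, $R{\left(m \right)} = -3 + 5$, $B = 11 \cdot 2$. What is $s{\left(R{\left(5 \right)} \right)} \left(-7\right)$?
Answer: $-154$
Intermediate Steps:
$B = 22$
$R{\left(m \right)} = 2$
$s{\left(D \right)} = 22$
$s{\left(R{\left(5 \right)} \right)} \left(-7\right) = 22 \left(-7\right) = -154$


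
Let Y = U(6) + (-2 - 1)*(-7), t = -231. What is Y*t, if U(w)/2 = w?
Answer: -7623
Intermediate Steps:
U(w) = 2*w
Y = 33 (Y = 2*6 + (-2 - 1)*(-7) = 12 - 3*(-7) = 12 + 21 = 33)
Y*t = 33*(-231) = -7623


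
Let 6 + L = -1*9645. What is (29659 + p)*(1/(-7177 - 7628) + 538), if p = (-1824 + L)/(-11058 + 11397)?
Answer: 26664266470138/1672965 ≈ 1.5938e+7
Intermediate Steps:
L = -9651 (L = -6 - 1*9645 = -6 - 9645 = -9651)
p = -3825/113 (p = (-1824 - 9651)/(-11058 + 11397) = -11475/339 = -11475*1/339 = -3825/113 ≈ -33.850)
(29659 + p)*(1/(-7177 - 7628) + 538) = (29659 - 3825/113)*(1/(-7177 - 7628) + 538) = 3347642*(1/(-14805) + 538)/113 = 3347642*(-1/14805 + 538)/113 = (3347642/113)*(7965089/14805) = 26664266470138/1672965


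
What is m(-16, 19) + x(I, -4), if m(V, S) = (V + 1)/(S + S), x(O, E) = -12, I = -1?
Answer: -471/38 ≈ -12.395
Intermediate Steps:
m(V, S) = (1 + V)/(2*S) (m(V, S) = (1 + V)/((2*S)) = (1 + V)*(1/(2*S)) = (1 + V)/(2*S))
m(-16, 19) + x(I, -4) = (½)*(1 - 16)/19 - 12 = (½)*(1/19)*(-15) - 12 = -15/38 - 12 = -471/38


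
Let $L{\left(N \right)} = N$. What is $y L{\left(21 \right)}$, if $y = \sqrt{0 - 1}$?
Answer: $21 i \approx 21.0 i$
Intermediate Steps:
$y = i$ ($y = \sqrt{-1} = i \approx 1.0 i$)
$y L{\left(21 \right)} = i 21 = 21 i$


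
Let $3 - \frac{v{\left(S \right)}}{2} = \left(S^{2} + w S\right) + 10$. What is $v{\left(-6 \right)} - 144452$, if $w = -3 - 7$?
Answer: $-144658$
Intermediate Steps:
$w = -10$ ($w = -3 - 7 = -10$)
$v{\left(S \right)} = -14 - 2 S^{2} + 20 S$ ($v{\left(S \right)} = 6 - 2 \left(\left(S^{2} - 10 S\right) + 10\right) = 6 - 2 \left(10 + S^{2} - 10 S\right) = 6 - \left(20 - 20 S + 2 S^{2}\right) = -14 - 2 S^{2} + 20 S$)
$v{\left(-6 \right)} - 144452 = \left(-14 - 2 \left(-6\right)^{2} + 20 \left(-6\right)\right) - 144452 = \left(-14 - 72 - 120\right) - 144452 = -206 - 144452 = -144658$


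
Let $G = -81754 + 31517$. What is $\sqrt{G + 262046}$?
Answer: $\sqrt{211809} \approx 460.23$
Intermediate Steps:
$G = -50237$
$\sqrt{G + 262046} = \sqrt{-50237 + 262046} = \sqrt{211809}$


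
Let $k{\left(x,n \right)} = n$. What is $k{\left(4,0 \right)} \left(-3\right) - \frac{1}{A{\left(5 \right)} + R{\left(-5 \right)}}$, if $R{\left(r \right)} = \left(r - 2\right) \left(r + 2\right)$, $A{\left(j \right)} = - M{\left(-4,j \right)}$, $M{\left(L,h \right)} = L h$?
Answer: $- \frac{1}{41} \approx -0.02439$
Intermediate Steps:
$A{\left(j \right)} = 4 j$ ($A{\left(j \right)} = - \left(-4\right) j = 4 j$)
$R{\left(r \right)} = \left(-2 + r\right) \left(2 + r\right)$
$k{\left(4,0 \right)} \left(-3\right) - \frac{1}{A{\left(5 \right)} + R{\left(-5 \right)}} = 0 \left(-3\right) - \frac{1}{4 \cdot 5 - \left(4 - \left(-5\right)^{2}\right)} = 0 - \frac{1}{20 + \left(-4 + 25\right)} = 0 - \frac{1}{20 + 21} = 0 - \frac{1}{41} = - \frac{1}{41}$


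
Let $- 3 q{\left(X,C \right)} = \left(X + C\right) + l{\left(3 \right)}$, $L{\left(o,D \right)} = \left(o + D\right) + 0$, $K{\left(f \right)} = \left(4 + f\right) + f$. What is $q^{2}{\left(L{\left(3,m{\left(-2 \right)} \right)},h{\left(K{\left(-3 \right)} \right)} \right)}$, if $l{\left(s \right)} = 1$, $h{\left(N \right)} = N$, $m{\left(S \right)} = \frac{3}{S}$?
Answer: $\frac{1}{36} \approx 0.027778$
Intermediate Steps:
$K{\left(f \right)} = 4 + 2 f$
$L{\left(o,D \right)} = D + o$ ($L{\left(o,D \right)} = \left(D + o\right) + 0 = D + o$)
$q{\left(X,C \right)} = - \frac{1}{3} - \frac{C}{3} - \frac{X}{3}$ ($q{\left(X,C \right)} = - \frac{\left(X + C\right) + 1}{3} = - \frac{\left(C + X\right) + 1}{3} = - \frac{1 + C + X}{3} = - \frac{1}{3} - \frac{C}{3} - \frac{X}{3}$)
$q^{2}{\left(L{\left(3,m{\left(-2 \right)} \right)},h{\left(K{\left(-3 \right)} \right)} \right)} = \left(- \frac{1}{3} - \frac{4 + 2 \left(-3\right)}{3} - \frac{\frac{3}{-2} + 3}{3}\right)^{2} = \left(- \frac{1}{3} - \frac{4 - 6}{3} - \frac{3 \left(- \frac{1}{2}\right) + 3}{3}\right)^{2} = \left(- \frac{1}{3} - - \frac{2}{3} - \frac{- \frac{3}{2} + 3}{3}\right)^{2} = \left(- \frac{1}{3} + \frac{2}{3} - \frac{1}{2}\right)^{2} = \left(- \frac{1}{6}\right)^{2} = \frac{1}{36}$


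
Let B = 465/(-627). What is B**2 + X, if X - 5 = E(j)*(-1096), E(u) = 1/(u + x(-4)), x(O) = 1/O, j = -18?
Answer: 209194894/3188713 ≈ 65.605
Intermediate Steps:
E(u) = 1/(-1/4 + u) (E(u) = 1/(u + 1/(-4)) = 1/(u - 1/4) = 1/(-1/4 + u))
B = -155/209 (B = 465*(-1/627) = -155/209 ≈ -0.74163)
X = 4749/73 (X = 5 + (4/(-1 + 4*(-18)))*(-1096) = 5 + (4/(-1 - 72))*(-1096) = 5 + (4/(-73))*(-1096) = 5 + (4*(-1/73))*(-1096) = 5 - 4/73*(-1096) = 5 + 4384/73 = 4749/73 ≈ 65.055)
B**2 + X = (-155/209)**2 + 4749/73 = 24025/43681 + 4749/73 = 209194894/3188713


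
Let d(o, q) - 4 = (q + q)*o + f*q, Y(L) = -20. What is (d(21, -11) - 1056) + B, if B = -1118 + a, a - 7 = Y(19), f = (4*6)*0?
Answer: -2645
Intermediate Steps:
f = 0 (f = 24*0 = 0)
a = -13 (a = 7 - 20 = -13)
d(o, q) = 4 + 2*o*q (d(o, q) = 4 + ((q + q)*o + 0*q) = 4 + ((2*q)*o + 0) = 4 + (2*o*q + 0) = 4 + 2*o*q)
B = -1131 (B = -1118 - 13 = -1131)
(d(21, -11) - 1056) + B = ((4 + 2*21*(-11)) - 1056) - 1131 = ((4 - 462) - 1056) - 1131 = (-458 - 1056) - 1131 = -1514 - 1131 = -2645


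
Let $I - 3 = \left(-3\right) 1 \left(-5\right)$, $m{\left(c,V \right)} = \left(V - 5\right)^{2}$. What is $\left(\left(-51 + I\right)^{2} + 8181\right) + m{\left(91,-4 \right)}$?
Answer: $9351$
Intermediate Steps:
$m{\left(c,V \right)} = \left(-5 + V\right)^{2}$
$I = 18$ ($I = 3 + \left(-3\right) 1 \left(-5\right) = 3 - -15 = 3 + 15 = 18$)
$\left(\left(-51 + I\right)^{2} + 8181\right) + m{\left(91,-4 \right)} = \left(\left(-51 + 18\right)^{2} + 8181\right) + \left(-5 - 4\right)^{2} = \left(\left(-33\right)^{2} + 8181\right) + \left(-9\right)^{2} = \left(1089 + 8181\right) + 81 = 9270 + 81 = 9351$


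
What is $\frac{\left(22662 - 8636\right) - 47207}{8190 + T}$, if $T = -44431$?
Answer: $\frac{33181}{36241} \approx 0.91557$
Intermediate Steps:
$\frac{\left(22662 - 8636\right) - 47207}{8190 + T} = \frac{\left(22662 - 8636\right) - 47207}{8190 - 44431} = \frac{14026 - 47207}{-36241} = \left(-33181\right) \left(- \frac{1}{36241}\right) = \frac{33181}{36241}$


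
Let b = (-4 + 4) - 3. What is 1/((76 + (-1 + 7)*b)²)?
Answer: 1/3364 ≈ 0.00029727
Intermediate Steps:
b = -3 (b = 0 - 3 = -3)
1/((76 + (-1 + 7)*b)²) = 1/((76 + (-1 + 7)*(-3))²) = 1/((76 + 6*(-3))²) = 1/((76 - 18)²) = 1/(58²) = 1/3364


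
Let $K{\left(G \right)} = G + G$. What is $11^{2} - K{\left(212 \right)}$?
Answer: $-303$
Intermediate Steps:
$K{\left(G \right)} = 2 G$
$11^{2} - K{\left(212 \right)} = 11^{2} - 2 \cdot 212 = 121 - 424 = -303$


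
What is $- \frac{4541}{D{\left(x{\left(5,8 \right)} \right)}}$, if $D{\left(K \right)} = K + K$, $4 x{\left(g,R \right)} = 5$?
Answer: $- \frac{9082}{5} \approx -1816.4$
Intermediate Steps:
$x{\left(g,R \right)} = \frac{5}{4}$ ($x{\left(g,R \right)} = \frac{1}{4} \cdot 5 = \frac{5}{4}$)
$D{\left(K \right)} = 2 K$
$- \frac{4541}{D{\left(x{\left(5,8 \right)} \right)}} = - \frac{4541}{2 \cdot \frac{5}{4}} = - \frac{4541}{\frac{5}{2}} = \left(-4541\right) \frac{2}{5} = - \frac{9082}{5}$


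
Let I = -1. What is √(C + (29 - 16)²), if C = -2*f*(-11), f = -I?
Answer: √191 ≈ 13.820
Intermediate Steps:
f = 1 (f = -1*(-1) = 1)
C = 22 (C = -2*1*(-11) = -2*(-11) = 22)
√(C + (29 - 16)²) = √(22 + (29 - 16)²) = √(22 + 13²) = √(22 + 169) = √191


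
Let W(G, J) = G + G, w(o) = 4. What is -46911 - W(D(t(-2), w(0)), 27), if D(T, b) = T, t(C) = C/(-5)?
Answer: -234559/5 ≈ -46912.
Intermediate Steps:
t(C) = -C/5 (t(C) = C*(-⅕) = -C/5)
W(G, J) = 2*G
-46911 - W(D(t(-2), w(0)), 27) = -46911 - 2*(-⅕*(-2)) = -46911 - 2*2/5 = -46911 - 1*⅘ = -46911 - ⅘ = -234559/5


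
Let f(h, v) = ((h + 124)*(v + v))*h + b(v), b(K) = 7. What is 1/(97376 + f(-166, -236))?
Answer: -1/3193401 ≈ -3.1315e-7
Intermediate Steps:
f(h, v) = 7 + 2*h*v*(124 + h) (f(h, v) = ((h + 124)*(v + v))*h + 7 = ((124 + h)*(2*v))*h + 7 = (2*v*(124 + h))*h + 7 = 2*h*v*(124 + h) + 7 = 7 + 2*h*v*(124 + h))
1/(97376 + f(-166, -236)) = 1/(97376 + (7 + 2*(-236)*(-166)² + 248*(-166)*(-236))) = 1/(97376 + (7 + 2*(-236)*27556 + 9715648)) = 1/(97376 + (7 - 13006432 + 9715648)) = 1/(97376 - 3290777) = 1/(-3193401) = -1/3193401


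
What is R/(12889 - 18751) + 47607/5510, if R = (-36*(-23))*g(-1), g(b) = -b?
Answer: 45751659/5383270 ≈ 8.4989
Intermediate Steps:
R = 828 (R = (-36*(-23))*(-1*(-1)) = 828*1 = 828)
R/(12889 - 18751) + 47607/5510 = 828/(12889 - 18751) + 47607/5510 = 828/(-5862) + 47607*(1/5510) = 828*(-1/5862) + 47607/5510 = -138/977 + 47607/5510 = 45751659/5383270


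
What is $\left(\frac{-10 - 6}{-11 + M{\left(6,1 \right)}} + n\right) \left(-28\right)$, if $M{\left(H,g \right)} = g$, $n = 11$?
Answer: $- \frac{1764}{5} \approx -352.8$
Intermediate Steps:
$\left(\frac{-10 - 6}{-11 + M{\left(6,1 \right)}} + n\right) \left(-28\right) = \left(\frac{-10 - 6}{-11 + 1} + 11\right) \left(-28\right) = \left(- \frac{16}{-10} + 11\right) \left(-28\right) = \left(\left(-16\right) \left(- \frac{1}{10}\right) + 11\right) \left(-28\right) = \left(\frac{8}{5} + 11\right) \left(-28\right) = \frac{63}{5} \left(-28\right) = - \frac{1764}{5}$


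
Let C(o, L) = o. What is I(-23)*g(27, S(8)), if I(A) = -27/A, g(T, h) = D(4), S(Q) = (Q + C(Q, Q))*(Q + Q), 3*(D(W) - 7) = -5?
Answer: 144/23 ≈ 6.2609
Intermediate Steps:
D(W) = 16/3 (D(W) = 7 + (⅓)*(-5) = 7 - 5/3 = 16/3)
S(Q) = 4*Q² (S(Q) = (Q + Q)*(Q + Q) = (2*Q)*(2*Q) = 4*Q²)
g(T, h) = 16/3
I(-23)*g(27, S(8)) = -27/(-23)*(16/3) = -27*(-1/23)*(16/3) = (27/23)*(16/3) = 144/23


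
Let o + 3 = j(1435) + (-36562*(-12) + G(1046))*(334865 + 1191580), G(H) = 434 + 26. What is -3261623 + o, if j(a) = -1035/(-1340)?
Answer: 179671886825479/268 ≈ 6.7042e+11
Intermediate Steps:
G(H) = 460
j(a) = 207/268 (j(a) = -1035*(-1/1340) = 207/268)
o = 179672760940443/268 (o = -3 + (207/268 + (-36562*(-12) + 460)*(334865 + 1191580)) = -3 + (207/268 + (438744 + 460)*1526445) = -3 + (207/268 + 439204*1526445) = -3 + (207/268 + 670420749780) = -3 + 179672760941247/268 = 179672760940443/268 ≈ 6.7042e+11)
-3261623 + o = -3261623 + 179672760940443/268 = 179671886825479/268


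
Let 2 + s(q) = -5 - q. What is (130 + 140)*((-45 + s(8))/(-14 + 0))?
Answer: 8100/7 ≈ 1157.1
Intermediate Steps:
s(q) = -7 - q (s(q) = -2 + (-5 - q) = -7 - q)
(130 + 140)*((-45 + s(8))/(-14 + 0)) = (130 + 140)*((-45 + (-7 - 1*8))/(-14 + 0)) = 270*((-45 + (-7 - 8))/(-14)) = 270*((-45 - 15)*(-1/14)) = 270*(-60*(-1/14)) = 270*(30/7) = 8100/7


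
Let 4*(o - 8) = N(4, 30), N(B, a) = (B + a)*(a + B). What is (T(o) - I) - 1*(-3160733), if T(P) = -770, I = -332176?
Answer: 3492139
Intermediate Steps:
N(B, a) = (B + a)**2 (N(B, a) = (B + a)*(B + a) = (B + a)**2)
o = 297 (o = 8 + (4 + 30)**2/4 = 8 + (1/4)*34**2 = 8 + (1/4)*1156 = 8 + 289 = 297)
(T(o) - I) - 1*(-3160733) = (-770 - 1*(-332176)) - 1*(-3160733) = (-770 + 332176) + 3160733 = 331406 + 3160733 = 3492139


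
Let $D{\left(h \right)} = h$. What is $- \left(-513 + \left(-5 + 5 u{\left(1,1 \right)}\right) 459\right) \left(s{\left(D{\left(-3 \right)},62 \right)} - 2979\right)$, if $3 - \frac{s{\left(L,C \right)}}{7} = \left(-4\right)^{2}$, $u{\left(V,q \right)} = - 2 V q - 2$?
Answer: $-36803160$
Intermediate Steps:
$u{\left(V,q \right)} = -2 - 2 V q$ ($u{\left(V,q \right)} = - 2 V q - 2 = -2 - 2 V q$)
$s{\left(L,C \right)} = -91$ ($s{\left(L,C \right)} = 21 - 7 \left(-4\right)^{2} = 21 - 112 = -91$)
$- \left(-513 + \left(-5 + 5 u{\left(1,1 \right)}\right) 459\right) \left(s{\left(D{\left(-3 \right)},62 \right)} - 2979\right) = - \left(-513 + \left(-5 + 5 \left(-2 - 2 \cdot 1\right)\right) 459\right) \left(-91 - 2979\right) = - \left(-513 + \left(-5 + 5 \left(-2 - 2\right)\right) 459\right) \left(-3070\right) = - \left(-513 + \left(-5 + 5 \left(-4\right)\right) 459\right) \left(-3070\right) = - \left(-513 + \left(-5 - 20\right) 459\right) \left(-3070\right) = - \left(-513 - 11475\right) \left(-3070\right) = - \left(-11988\right) \left(-3070\right) = \left(-1\right) 36803160 = -36803160$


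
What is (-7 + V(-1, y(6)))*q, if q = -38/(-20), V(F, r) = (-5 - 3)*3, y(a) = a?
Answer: -589/10 ≈ -58.900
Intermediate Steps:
V(F, r) = -24 (V(F, r) = -8*3 = -24)
q = 19/10 (q = -38*(-1/20) = 19/10 ≈ 1.9000)
(-7 + V(-1, y(6)))*q = (-7 - 24)*(19/10) = -31*19/10 = -589/10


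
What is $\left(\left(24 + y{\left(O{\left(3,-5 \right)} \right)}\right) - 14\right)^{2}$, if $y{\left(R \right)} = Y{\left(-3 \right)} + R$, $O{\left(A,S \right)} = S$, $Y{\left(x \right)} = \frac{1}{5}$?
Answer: $\frac{676}{25} \approx 27.04$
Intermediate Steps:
$Y{\left(x \right)} = \frac{1}{5}$
$y{\left(R \right)} = \frac{1}{5} + R$
$\left(\left(24 + y{\left(O{\left(3,-5 \right)} \right)}\right) - 14\right)^{2} = \left(\left(24 + \left(\frac{1}{5} - 5\right)\right) - 14\right)^{2} = \left(\left(24 - \frac{24}{5}\right) - 14\right)^{2} = \left(\frac{96}{5} - 14\right)^{2} = \left(\frac{26}{5}\right)^{2} = \frac{676}{25}$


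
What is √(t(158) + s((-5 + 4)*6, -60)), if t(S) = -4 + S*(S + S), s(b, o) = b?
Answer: √49918 ≈ 223.42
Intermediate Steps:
t(S) = -4 + 2*S² (t(S) = -4 + S*(2*S) = -4 + 2*S²)
√(t(158) + s((-5 + 4)*6, -60)) = √((-4 + 2*158²) + (-5 + 4)*6) = √((-4 + 2*24964) - 1*6) = √((-4 + 49928) - 6) = √(49924 - 6) = √49918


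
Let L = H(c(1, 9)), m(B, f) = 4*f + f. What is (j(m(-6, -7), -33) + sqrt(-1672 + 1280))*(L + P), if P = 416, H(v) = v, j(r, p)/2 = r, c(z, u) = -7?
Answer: -28630 + 5726*I*sqrt(2) ≈ -28630.0 + 8097.8*I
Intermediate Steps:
m(B, f) = 5*f
j(r, p) = 2*r
L = -7
(j(m(-6, -7), -33) + sqrt(-1672 + 1280))*(L + P) = (2*(5*(-7)) + sqrt(-1672 + 1280))*(-7 + 416) = (2*(-35) + sqrt(-392))*409 = (-70 + 14*I*sqrt(2))*409 = -28630 + 5726*I*sqrt(2)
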